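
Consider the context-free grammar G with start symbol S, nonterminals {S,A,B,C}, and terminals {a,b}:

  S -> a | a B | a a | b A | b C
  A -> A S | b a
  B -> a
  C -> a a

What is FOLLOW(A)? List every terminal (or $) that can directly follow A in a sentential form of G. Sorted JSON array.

FIRST sets, iterate to fixpoint:
[1]
  A via A→b a: +{b}
  B via B→a: +{a}
  C via C→a a: +{a}
  S via S→a: +{a}
  S via S→b A: +{b}
  S: {a,b}  A: {b}  B: {a}  C: {a}
[2] (stable)
  S: {a,b}  A: {b}  B: {a}  C: {a}

FOLLOW iteration:
initialize: $ ∈ FOLLOW(S)
[1]
  A→A S: FOLLOW(A) ⊇ FIRST(S) = {a,b}; new: +{a,b}
  A→A S: FOLLOW(S) ⊇ FOLLOW(A) ⊇ {a,b}; new: +{a,b}
  S→a B: FOLLOW(B) ⊇ FOLLOW(S) ⊇ {$,a,b}; new: +{$,a,b}
  S→b A: FOLLOW(A) ⊇ FOLLOW(S) ⊇ {$,a,b}; new: +{$}
  S→b C: FOLLOW(C) ⊇ FOLLOW(S) ⊇ {$,a,b}; new: +{$,a,b}
  FOLLOW[S]={$,a,b}  FOLLOW[A]={$,a,b}  FOLLOW[B]={$,a,b}  FOLLOW[C]={$,a,b}
[2] done
  FOLLOW[S]={$,a,b}  FOLLOW[A]={$,a,b}  FOLLOW[B]={$,a,b}  FOLLOW[C]={$,a,b}

FOLLOW(A) = ["$", "a", "b"]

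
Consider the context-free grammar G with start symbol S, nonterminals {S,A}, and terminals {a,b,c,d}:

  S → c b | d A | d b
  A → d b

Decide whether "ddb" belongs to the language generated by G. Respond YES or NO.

CNF form of G:
  S -> T0 A | T0 T1 | T2 T1
  A -> T0 T1
  T0 -> d
  T1 -> b
  T2 -> c

Fill CYK table bottom-up:
  T[0,0] 'd' = {T0}  orig:{}
  T[1,1] 'd' = {T0}  orig:{}
  T[2,2] 'b' = {T1}  orig:{}
  T[0,1] 'dd' = ∅
  T[1,2] 'db' = {A,S}
  T[0,2] 'ddb' = {S}

S ∈ T[0,2] ⇒ YES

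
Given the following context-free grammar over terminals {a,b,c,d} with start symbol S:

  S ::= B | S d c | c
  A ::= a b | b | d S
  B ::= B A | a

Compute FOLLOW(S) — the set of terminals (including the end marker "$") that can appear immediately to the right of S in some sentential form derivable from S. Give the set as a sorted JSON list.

Compute FIRST by fixpoint:
pass 1:
  A via A→a b: +{a}
  A via A→b: +{b}
  A via A→d S: +{d}
  B via B→a: +{a}
  S via S→B: +{a}
  S via S→c: +{c}
  S: {a,c}  A: {a,b,d}  B: {a}
pass 2: done
  S: {a,c}  A: {a,b,d}  B: {a}

Compute FOLLOW by fixpoint:
FOLLOW(S) := {$}
iter 1:
  B→B A: FOLLOW(B) ⊇ FIRST(A) = {a,b,d}; new: +{a,b,d}
  B→B A: FOLLOW(A) ⊇ FOLLOW(B) ⊇ {a,b,d}; new: +{a,b,d}
  S→B: FOLLOW(B) ⊇ FOLLOW(S) ⊇ {$}; new: +{$}
  S→S d c: FOLLOW(S) ⊇ FIRST(d) = {d}; new: +{d}
  FOLLOW[S]={$,d}  FOLLOW[A]={a,b,d}  FOLLOW[B]={$,a,b,d}
iter 2:
  A→d S: FOLLOW(S) ⊇ FOLLOW(A) ⊇ {a,b,d}; new: +{a,b}
  B→B A: FOLLOW(A) ⊇ FOLLOW(B) ⊇ {$,a,b,d}; new: +{$}
  FOLLOW[S]={$,a,b,d}  FOLLOW[A]={$,a,b,d}  FOLLOW[B]={$,a,b,d}
iter 3: done
  FOLLOW[S]={$,a,b,d}  FOLLOW[A]={$,a,b,d}  FOLLOW[B]={$,a,b,d}

FOLLOW(S) = ["$", "a", "b", "d"]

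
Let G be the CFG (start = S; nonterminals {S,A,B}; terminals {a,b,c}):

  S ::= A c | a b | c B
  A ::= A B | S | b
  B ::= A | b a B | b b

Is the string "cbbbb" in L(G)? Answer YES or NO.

Convert to CNF:
  S -> A T0 | T0 B | T1 T2
  A -> A B | A T0 | T0 B | T1 T2 | b
  B -> A B | A T0 | T0 B | T1 T2 | T2 T2 | T2 X3 | b
  T0 -> c
  T1 -> a
  T2 -> b
  X3 -> T1 B

CYK fill:
  cell(0,0) c: {T0}  orig:{}
  cell(1,1) b: {A,B,T2}  orig:{A,B}
  cell(2,2) b: {A,B,T2}  orig:{A,B}
  cell(3,3) b: {A,B,T2}  orig:{A,B}
  cell(4,4) b: {A,B,T2}  orig:{A,B}
  cell(0,1) cb: {A,B,S}
  cell(1,2) bb: {A,B}
  cell(2,3) bb: {A,B}
  cell(3,4) bb: {A,B}
  cell(0,2) cbb: {A,B,S}
  cell(1,3) bbb: {A,B}
  cell(2,4) bbb: {A,B}
  cell(0,3) cbbb: {A,B,S}
  cell(1,4) bbbb: {A,B}
  cell(0,4) cbbbb: {A,B,S}

S ∈ T[0,4] ⇒ YES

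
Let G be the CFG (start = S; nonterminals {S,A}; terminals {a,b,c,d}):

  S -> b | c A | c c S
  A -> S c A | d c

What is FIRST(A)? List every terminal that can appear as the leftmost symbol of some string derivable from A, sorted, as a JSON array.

Compute FIRST by fixpoint:
iter 1:
  A via A→d c: +{d}
  S via S→b: +{b}
  S via S→c A: +{c}
  FIRST[S]={b,c}  FIRST[A]={d}
iter 2:
  A via A→S c A: +{b,c}
  FIRST[S]={b,c}  FIRST[A]={b,c,d}
iter 3: (no change)
  FIRST[S]={b,c}  FIRST[A]={b,c,d}

FIRST(A) = ["b", "c", "d"]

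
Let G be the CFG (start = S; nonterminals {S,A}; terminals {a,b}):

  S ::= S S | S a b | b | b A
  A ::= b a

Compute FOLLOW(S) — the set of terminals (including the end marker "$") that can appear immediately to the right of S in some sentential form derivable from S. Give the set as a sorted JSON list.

Compute FIRST by fixpoint:
round 1:
  A via A→b a: +{b}
  S via S→b: +{b}
  FIRST(S)={b}  FIRST(A)={b}
round 2: (no change)
  FIRST(S)={b}  FIRST(A)={b}

FOLLOW iteration:
initialize: $ ∈ FOLLOW(S)
[1]
  S→S S: FOLLOW(S) ⊇ FIRST(S) = {b}; new: +{b}
  S→S a b: FOLLOW(S) ⊇ FIRST(a) = {a}; new: +{a}
  S→b A: FOLLOW(A) ⊇ FOLLOW(S) ⊇ {$,a,b}; new: +{$,a,b}
  FOLLOW[S]={$,a,b}  FOLLOW[A]={$,a,b}
[2] — fixpoint
  FOLLOW[S]={$,a,b}  FOLLOW[A]={$,a,b}

FOLLOW(S) = ["$", "a", "b"]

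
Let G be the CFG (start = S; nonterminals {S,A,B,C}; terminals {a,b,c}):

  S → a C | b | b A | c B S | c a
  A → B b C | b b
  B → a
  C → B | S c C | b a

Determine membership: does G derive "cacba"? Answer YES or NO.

CNF form of G:
  S -> T0 A | T1 T2 | T1 X5 | T2 C | b
  A -> B X3 | T0 T0
  B -> a
  C -> S X4 | T0 T2 | a
  T0 -> b
  T1 -> c
  T2 -> a
  X3 -> T0 C
  X4 -> T1 C
  X5 -> B S

CYK table (by increasing span):
  cell(0,0) c: {T1}  orig:{}
  cell(1,1) a: {B,C,T2}  orig:{B,C}
  cell(2,2) c: {T1}  orig:{}
  cell(3,3) b: {S,T0}  orig:{S}
  cell(4,4) a: {B,C,T2}  orig:{B,C}
  cell(0,1) ca: {S,X4}  orig:{S}
  cell(1,2) ac: ∅
  cell(2,3) cb: ∅
  cell(3,4) ba: {C,X3}  orig:{C}
  cell(0,2) cac: ∅
  cell(1,3) acb: ∅
  cell(2,4) cba: {X4}  orig:{}
  cell(0,3) cacb: ∅
  cell(1,4) acba: ∅
  cell(0,4) cacba: {C}

S ∉ T[0,4] ⇒ NO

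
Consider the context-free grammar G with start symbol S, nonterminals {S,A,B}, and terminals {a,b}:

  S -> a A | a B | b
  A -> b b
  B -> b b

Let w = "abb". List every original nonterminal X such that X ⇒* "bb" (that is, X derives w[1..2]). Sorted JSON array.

CNF form of G:
  S -> T1 A | T1 B | b
  A -> T0 T0
  B -> T0 T0
  T0 -> b
  T1 -> a

Fill CYK table bottom-up (cells [i..j] with 1 ≤ i ≤ j ≤ 2 only):
  T[1,1] 'b' = {S,T0}  orig:{S}
  T[2,2] 'b' = {S,T0}  orig:{S}
  T[1,2] 'bb' = {A,B}

Original NTs in T[1,2] deriving "bb": ["A", "B"]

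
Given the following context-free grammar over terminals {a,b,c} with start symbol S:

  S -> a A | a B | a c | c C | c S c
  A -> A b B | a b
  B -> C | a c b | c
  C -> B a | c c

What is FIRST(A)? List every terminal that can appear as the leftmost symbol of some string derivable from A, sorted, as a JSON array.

Compute FIRST by fixpoint:
[1]
  A via A→a b: +{a}
  B via B→a c b: +{a}
  B via B→c: +{c}
  C via C→B a: +{a,c}
  S via S→a A: +{a}
  S via S→c C: +{c}
  FIRST(S)={a,c}  FIRST(A)={a}  FIRST(B)={a,c}  FIRST(C)={a,c}
[2] done
  FIRST(S)={a,c}  FIRST(A)={a}  FIRST(B)={a,c}  FIRST(C)={a,c}

FIRST(A) = ["a"]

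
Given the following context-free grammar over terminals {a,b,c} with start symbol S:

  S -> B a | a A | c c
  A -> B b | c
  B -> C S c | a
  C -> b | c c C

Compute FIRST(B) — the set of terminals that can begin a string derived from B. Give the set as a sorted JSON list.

Compute FIRST by fixpoint:
iter 1:
  A via A→c: +{c}
  B via B→a: +{a}
  C via C→b: +{b}
  C via C→c c C: +{c}
  S via S→B a: +{a}
  S via S→c c: +{c}
  FIRST[S]={a,c}  FIRST[A]={c}  FIRST[B]={a}  FIRST[C]={b,c}
iter 2:
  A via A→B b: +{a}
  B via B→C S c: +{b,c}
  S via S→B a: +{b}
  FIRST[S]={a,b,c}  FIRST[A]={a,c}  FIRST[B]={a,b,c}  FIRST[C]={b,c}
iter 3:
  A via A→B b: +{b}
  FIRST[S]={a,b,c}  FIRST[A]={a,b,c}  FIRST[B]={a,b,c}  FIRST[C]={b,c}
iter 4: (no change)
  FIRST[S]={a,b,c}  FIRST[A]={a,b,c}  FIRST[B]={a,b,c}  FIRST[C]={b,c}

FIRST(B) = ["a", "b", "c"]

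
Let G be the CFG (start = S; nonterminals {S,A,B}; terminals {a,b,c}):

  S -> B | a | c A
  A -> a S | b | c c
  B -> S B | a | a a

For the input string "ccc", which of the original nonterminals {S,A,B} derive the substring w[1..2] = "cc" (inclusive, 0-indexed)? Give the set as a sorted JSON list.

Convert to CNF:
  S -> S B | T0 T0 | T1 A | a
  A -> T0 S | T1 T1 | b
  B -> S B | T0 T0 | a
  T0 -> a
  T1 -> c

Fill CYK table bottom-up (cells [i..j] with 1 ≤ i ≤ j ≤ 2 only):
  T[1,1] 'c' = {T1}  orig:{}
  T[2,2] 'c' = {T1}  orig:{}
  T[1,2] 'cc' = {A}

Original NTs in T[1,2] deriving "cc": ["A"]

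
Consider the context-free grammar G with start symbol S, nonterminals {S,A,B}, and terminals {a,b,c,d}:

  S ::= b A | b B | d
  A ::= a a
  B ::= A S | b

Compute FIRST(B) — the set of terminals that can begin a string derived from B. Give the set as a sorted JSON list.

Compute FIRST by fixpoint:
[1]
  A via A→a a: +{a}
  B via B→A S: +{a}
  B via B→b: +{b}
  S via S→b A: +{b}
  S via S→d: +{d}
  S: {b,d}  A: {a}  B: {a,b}
[2] (no change)
  S: {b,d}  A: {a}  B: {a,b}

FIRST(B) = ["a", "b"]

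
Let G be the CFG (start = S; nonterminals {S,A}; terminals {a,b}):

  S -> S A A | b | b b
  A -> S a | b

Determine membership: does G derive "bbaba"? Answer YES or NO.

CNF form of G:
  S -> S X2 | T1 T1 | b
  A -> S T0 | b
  T0 -> a
  T1 -> b
  X2 -> A A

Fill CYK table bottom-up:
  [0..0]={A,S,T1}  "b"  orig:{A,S}
  [1..1]={A,S,T1}  "b"  orig:{A,S}
  [2..2]={T0}  "a"  orig:{}
  [3..3]={A,S,T1}  "b"  orig:{A,S}
  [4..4]={T0}  "a"  orig:{}
  [0..1]={S,X2}  "bb"  orig:{S}
  [1..2]={A}  "ba"
  [2..3]=∅  "ab"
  [3..4]={A}  "ba"
  [0..2]={A,X2}  "bba"  orig:{A}
  [1..3]={X2}  "bab"  orig:{}
  [2..4]=∅  "aba"
  [0..3]={S,X2}  "bbab"  orig:{S}
  [1..4]={X2}  "baba"  orig:{}
  [0..4]={A,S,X2}  "bbaba"  orig:{A,S}

S ∈ T[0,4] ⇒ YES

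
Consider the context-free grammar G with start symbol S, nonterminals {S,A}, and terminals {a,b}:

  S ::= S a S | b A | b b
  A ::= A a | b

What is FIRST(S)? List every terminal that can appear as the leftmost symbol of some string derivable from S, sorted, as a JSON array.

Compute FIRST by fixpoint:
round 1:
  A via A→b: +{b}
  S via S→b A: +{b}
  FIRST[S]={b}  FIRST[A]={b}
round 2: — fixpoint
  FIRST[S]={b}  FIRST[A]={b}

FIRST(S) = ["b"]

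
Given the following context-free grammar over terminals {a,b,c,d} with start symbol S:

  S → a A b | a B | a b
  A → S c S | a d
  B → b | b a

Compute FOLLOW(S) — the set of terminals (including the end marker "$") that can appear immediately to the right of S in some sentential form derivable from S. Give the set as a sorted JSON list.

Compute FIRST by fixpoint:
pass 1:
  A via A→a d: +{a}
  B via B→b: +{b}
  S via S→a A b: +{a}
  FIRST[S]={a}  FIRST[A]={a}  FIRST[B]={b}
pass 2: done
  FIRST[S]={a}  FIRST[A]={a}  FIRST[B]={b}

FOLLOW sets:
FOLLOW(S) := {$}
round 1:
  A→S c S: FOLLOW(S) ⊇ FIRST(c) = {c}; new: +{c}
  S→a A b: FOLLOW(A) ⊇ FIRST(b) = {b}; new: +{b}
  S→a B: FOLLOW(B) ⊇ FOLLOW(S) ⊇ {$,c}; new: +{$,c}
  FOLLOW[S]={$,c}  FOLLOW[A]={b}  FOLLOW[B]={$,c}
round 2:
  A→S c S: FOLLOW(S) ⊇ FOLLOW(A) ⊇ {b}; new: +{b}
  S→a B: FOLLOW(B) ⊇ FOLLOW(S) ⊇ {$,b,c}; new: +{b}
  FOLLOW[S]={$,b,c}  FOLLOW[A]={b}  FOLLOW[B]={$,b,c}
round 3: — fixpoint
  FOLLOW[S]={$,b,c}  FOLLOW[A]={b}  FOLLOW[B]={$,b,c}

FOLLOW(S) = ["$", "b", "c"]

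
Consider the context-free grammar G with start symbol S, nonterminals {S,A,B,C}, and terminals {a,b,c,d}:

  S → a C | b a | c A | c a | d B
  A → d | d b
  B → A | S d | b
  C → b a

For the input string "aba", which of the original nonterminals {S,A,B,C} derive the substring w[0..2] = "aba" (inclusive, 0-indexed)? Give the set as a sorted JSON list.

CNF form of G:
  S -> T0 B | T1 T2 | T2 C | T3 A | T3 T2
  A -> T0 T1 | d
  B -> S T0 | T0 T1 | b | d
  C -> T1 T2
  T0 -> d
  T1 -> b
  T2 -> a
  T3 -> c

Fill CYK table bottom-up (cells [i..j] with 0 ≤ i ≤ j ≤ 2 only):
  [0..0]={T2}  "a"  orig:{}
  [1..1]={B,T1}  "b"  orig:{B}
  [2..2]={T2}  "a"  orig:{}
  [0..1]=∅  "ab"
  [1..2]={C,S}  "ba"
  [0..2]={S}  "aba"

Original NTs in T[0,2] deriving "aba": ["S"]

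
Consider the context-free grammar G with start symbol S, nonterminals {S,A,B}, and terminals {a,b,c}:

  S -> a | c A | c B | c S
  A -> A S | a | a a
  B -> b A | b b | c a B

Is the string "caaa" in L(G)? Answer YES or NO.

CNF form of G:
  S -> T2 A | T2 B | T2 S | a
  A -> A S | T0 T0 | a
  B -> T1 A | T1 T1 | T2 X3
  T0 -> a
  T1 -> b
  T2 -> c
  X3 -> T0 B

CYK fill:
  cell(0,0) c: {T2}  orig:{}
  cell(1,1) a: {A,S,T0}  orig:{A,S}
  cell(2,2) a: {A,S,T0}  orig:{A,S}
  cell(3,3) a: {A,S,T0}  orig:{A,S}
  cell(0,1) ca: {S}
  cell(1,2) aa: {A}
  cell(2,3) aa: {A}
  cell(0,2) caa: {S}
  cell(1,3) aaa: {A}
  cell(0,3) caaa: {S}

S ∈ T[0,3] ⇒ YES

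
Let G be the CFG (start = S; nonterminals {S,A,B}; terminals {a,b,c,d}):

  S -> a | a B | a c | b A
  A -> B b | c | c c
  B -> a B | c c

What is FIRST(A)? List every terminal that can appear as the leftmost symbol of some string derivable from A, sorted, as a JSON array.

FIRST sets, iterate to fixpoint:
[1]
  A via A→c: +{c}
  B via B→a B: +{a}
  B via B→c c: +{c}
  S via S→a: +{a}
  S via S→b A: +{b}
  FIRST(S)={a,b}  FIRST(A)={c}  FIRST(B)={a,c}
[2]
  A via A→B b: +{a}
  FIRST(S)={a,b}  FIRST(A)={a,c}  FIRST(B)={a,c}
[3] (no change)
  FIRST(S)={a,b}  FIRST(A)={a,c}  FIRST(B)={a,c}

FIRST(A) = ["a", "c"]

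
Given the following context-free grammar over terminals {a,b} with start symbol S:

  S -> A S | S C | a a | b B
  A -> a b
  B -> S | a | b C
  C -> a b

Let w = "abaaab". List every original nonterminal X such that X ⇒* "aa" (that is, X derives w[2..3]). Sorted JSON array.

Convert to CNF:
  S -> A S | S C | T0 T0 | T1 B
  A -> T0 T1
  B -> A S | S C | T0 T0 | T1 B | T1 C | a
  C -> T0 T1
  T0 -> a
  T1 -> b

Fill CYK table bottom-up, restricted to cells inside w[2..3]:
  cell(2,2) a: {B,T0}  orig:{B}
  cell(3,3) a: {B,T0}  orig:{B}
  cell(2,3) aa: {B,S}

Original NTs in T[2,3] deriving "aa": ["B", "S"]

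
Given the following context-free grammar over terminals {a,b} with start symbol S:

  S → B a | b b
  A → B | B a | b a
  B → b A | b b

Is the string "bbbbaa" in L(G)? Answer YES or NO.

Convert to CNF:
  S -> B T0 | T1 T1
  A -> B T0 | T1 A | T1 T0 | T1 T1
  B -> T1 A | T1 T1
  T0 -> a
  T1 -> b

CYK fill:
  T[0,0] 'b' = {T1}  orig:{}
  T[1,1] 'b' = {T1}  orig:{}
  T[2,2] 'b' = {T1}  orig:{}
  T[3,3] 'b' = {T1}  orig:{}
  T[4,4] 'a' = {T0}  orig:{}
  T[5,5] 'a' = {T0}  orig:{}
  T[0,1] 'bb' = {A,B,S}
  T[1,2] 'bb' = {A,B,S}
  T[2,3] 'bb' = {A,B,S}
  T[3,4] 'ba' = {A}
  T[4,5] 'aa' = ∅
  T[0,2] 'bbb' = {A,B}
  T[1,3] 'bbb' = {A,B}
  T[2,4] 'bba' = {A,B,S}
  T[3,5] 'baa' = ∅
  T[0,3] 'bbbb' = {A,B}
  T[1,4] 'bbba' = {A,B,S}
  T[2,5] 'bbaa' = {A,S}
  T[0,4] 'bbbba' = {A,B,S}
  T[1,5] 'bbbaa' = {A,B,S}
  T[0,5] 'bbbbaa' = {A,B,S}

S ∈ T[0,5] ⇒ YES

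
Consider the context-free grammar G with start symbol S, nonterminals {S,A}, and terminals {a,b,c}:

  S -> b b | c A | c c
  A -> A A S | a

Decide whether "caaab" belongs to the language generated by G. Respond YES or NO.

Convert to CNF:
  S -> T0 T0 | T1 A | T1 T1
  A -> A X2 | a
  T0 -> b
  T1 -> c
  X2 -> A S

CYK fill:
  T[0,0] 'c' = {T1}  orig:{}
  T[1,1] 'a' = {A}
  T[2,2] 'a' = {A}
  T[3,3] 'a' = {A}
  T[4,4] 'b' = {T0}  orig:{}
  T[0,1] 'ca' = {S}
  T[1,2] 'aa' = ∅
  T[2,3] 'aa' = ∅
  T[3,4] 'ab' = ∅
  T[0,2] 'caa' = ∅
  T[1,3] 'aaa' = ∅
  T[2,4] 'aab' = ∅
  T[0,3] 'caaa' = ∅
  T[1,4] 'aaab' = ∅
  T[0,4] 'caaab' = ∅

S ∉ T[0,4] ⇒ NO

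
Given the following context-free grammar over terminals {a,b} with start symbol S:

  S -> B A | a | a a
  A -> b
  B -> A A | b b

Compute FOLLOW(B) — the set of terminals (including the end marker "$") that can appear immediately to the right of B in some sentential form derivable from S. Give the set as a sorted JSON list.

FIRST sets, iterate to fixpoint:
iter 1:
  A via A→b: +{b}
  B via B→A A: +{b}
  S via S→B A: +{b}
  S via S→a: +{a}
  S: {a,b}  A: {b}  B: {b}
iter 2: (no change)
  S: {a,b}  A: {b}  B: {b}

FOLLOW sets:
FOLLOW(S) := {$}
round 1:
  B→A A: FOLLOW(A) ⊇ FIRST(A) = {b}; new: +{b}
  S→B A: FOLLOW(B) ⊇ FIRST(A) = {b}; new: +{b}
  S→B A: FOLLOW(A) ⊇ FOLLOW(S) ⊇ {$}; new: +{$}
  FOLLOW(S)={$}  FOLLOW(A)={$,b}  FOLLOW(B)={b}
round 2: — fixpoint
  FOLLOW(S)={$}  FOLLOW(A)={$,b}  FOLLOW(B)={b}

FOLLOW(B) = ["b"]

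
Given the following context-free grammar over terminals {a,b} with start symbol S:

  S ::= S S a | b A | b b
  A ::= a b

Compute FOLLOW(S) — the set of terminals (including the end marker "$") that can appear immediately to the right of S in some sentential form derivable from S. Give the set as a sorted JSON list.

Compute FIRST by fixpoint:
iter 1:
  A via A→a b: +{a}
  S via S→b A: +{b}
  S: {b}  A: {a}
iter 2: — fixpoint
  S: {b}  A: {a}

FOLLOW sets:
initialize: $ ∈ FOLLOW(S)
[1]
  S→S S a: FOLLOW(S) ⊇ FIRST(S) = {b}; new: +{b}
  S→S S a: FOLLOW(S) ⊇ FIRST(a) = {a}; new: +{a}
  S→b A: FOLLOW(A) ⊇ FOLLOW(S) ⊇ {$,a,b}; new: +{$,a,b}
  FOLLOW(S)={$,a,b}  FOLLOW(A)={$,a,b}
[2] done
  FOLLOW(S)={$,a,b}  FOLLOW(A)={$,a,b}

FOLLOW(S) = ["$", "a", "b"]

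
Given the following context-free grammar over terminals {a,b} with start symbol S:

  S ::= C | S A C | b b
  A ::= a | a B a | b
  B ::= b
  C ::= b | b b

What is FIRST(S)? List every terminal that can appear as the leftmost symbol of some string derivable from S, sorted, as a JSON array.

Compute FIRST by fixpoint:
[1]
  A via A→a: +{a}
  A via A→b: +{b}
  B via B→b: +{b}
  C via C→b: +{b}
  S via S→C: +{b}
  FIRST[S]={b}  FIRST[A]={a,b}  FIRST[B]={b}  FIRST[C]={b}
[2] (no change)
  FIRST[S]={b}  FIRST[A]={a,b}  FIRST[B]={b}  FIRST[C]={b}

FIRST(S) = ["b"]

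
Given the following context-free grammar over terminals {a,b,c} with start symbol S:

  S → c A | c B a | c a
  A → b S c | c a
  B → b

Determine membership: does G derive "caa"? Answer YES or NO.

CNF form of G:
  S -> T1 A | T1 T2 | T1 X4
  A -> T0 X3 | T1 T2
  B -> b
  T0 -> b
  T1 -> c
  T2 -> a
  X3 -> S T1
  X4 -> B T2

CYK fill:
  [0..0]={T1}  "c"  orig:{}
  [1..1]={T2}  "a"  orig:{}
  [2..2]={T2}  "a"  orig:{}
  [0..1]={A,S}  "ca"
  [1..2]=∅  "aa"
  [0..2]=∅  "caa"

S ∉ T[0,2] ⇒ NO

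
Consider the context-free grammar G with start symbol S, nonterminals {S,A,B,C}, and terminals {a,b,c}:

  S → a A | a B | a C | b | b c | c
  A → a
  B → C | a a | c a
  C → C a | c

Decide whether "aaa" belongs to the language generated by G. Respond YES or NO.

Convert to CNF:
  S -> T0 A | T0 B | T0 C | T2 T1 | b | c
  A -> a
  B -> C T0 | T0 T0 | T1 T0 | c
  C -> C T0 | c
  T0 -> a
  T1 -> c
  T2 -> b

Fill CYK table bottom-up:
  cell(0,0) a: {A,T0}  orig:{A}
  cell(1,1) a: {A,T0}  orig:{A}
  cell(2,2) a: {A,T0}  orig:{A}
  cell(0,1) aa: {B,S}
  cell(1,2) aa: {B,S}
  cell(0,2) aaa: {S}

S ∈ T[0,2] ⇒ YES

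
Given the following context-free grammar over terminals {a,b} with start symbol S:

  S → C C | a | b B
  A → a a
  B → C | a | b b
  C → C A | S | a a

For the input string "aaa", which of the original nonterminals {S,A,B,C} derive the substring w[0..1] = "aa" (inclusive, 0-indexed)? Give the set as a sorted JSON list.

Convert to CNF:
  S -> C C | T1 B | a
  A -> T0 T0
  B -> C A | C C | T0 T0 | T1 B | T1 T1 | a
  C -> C A | C C | T0 T0 | T1 B | a
  T0 -> a
  T1 -> b

CYK fill — only the sub-triangle for w[0..1]:
  T[0,0] 'a' = {B,C,S,T0}  orig:{B,C,S}
  T[1,1] 'a' = {B,C,S,T0}  orig:{B,C,S}
  T[0,1] 'aa' = {A,B,C,S}

Original NTs in T[0,1] deriving "aa": ["A", "B", "C", "S"]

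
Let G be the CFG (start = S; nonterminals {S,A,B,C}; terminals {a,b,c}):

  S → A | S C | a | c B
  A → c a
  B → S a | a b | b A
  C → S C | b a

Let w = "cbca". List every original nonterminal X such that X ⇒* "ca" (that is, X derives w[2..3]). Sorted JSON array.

CNF form of G:
  S -> S C | T0 B | T0 T1 | a
  A -> T0 T1
  B -> S T1 | T1 T2 | T2 A
  C -> S C | T2 T1
  T0 -> c
  T1 -> a
  T2 -> b

Fill CYK table bottom-up — only the sub-triangle for w[2..3]:
  cell(2,2) c: {T0}  orig:{}
  cell(3,3) a: {S,T1}  orig:{S}
  cell(2,3) ca: {A,S}

Original NTs in T[2,3] deriving "ca": ["A", "S"]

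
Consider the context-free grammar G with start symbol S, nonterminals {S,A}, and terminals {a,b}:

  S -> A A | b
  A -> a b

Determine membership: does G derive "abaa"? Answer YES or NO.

Convert to CNF:
  S -> A A | b
  A -> T0 T1
  T0 -> a
  T1 -> b

Fill CYK table bottom-up:
  T[0,0] 'a' = {T0}  orig:{}
  T[1,1] 'b' = {S,T1}  orig:{S}
  T[2,2] 'a' = {T0}  orig:{}
  T[3,3] 'a' = {T0}  orig:{}
  T[0,1] 'ab' = {A}
  T[1,2] 'ba' = ∅
  T[2,3] 'aa' = ∅
  T[0,2] 'aba' = ∅
  T[1,3] 'baa' = ∅
  T[0,3] 'abaa' = ∅

S ∉ T[0,3] ⇒ NO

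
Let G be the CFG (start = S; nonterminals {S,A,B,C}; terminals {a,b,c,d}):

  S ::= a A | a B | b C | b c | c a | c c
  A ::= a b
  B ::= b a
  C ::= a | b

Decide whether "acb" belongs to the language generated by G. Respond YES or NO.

Convert to CNF:
  S -> T0 A | T0 B | T1 C | T1 T2 | T2 T0 | T2 T2
  A -> T0 T1
  B -> T1 T0
  C -> a | b
  T0 -> a
  T1 -> b
  T2 -> c

Fill CYK table bottom-up:
  T[0,0] 'a' = {C,T0}  orig:{C}
  T[1,1] 'c' = {T2}  orig:{}
  T[2,2] 'b' = {C,T1}  orig:{C}
  T[0,1] 'ac' = ∅
  T[1,2] 'cb' = ∅
  T[0,2] 'acb' = ∅

S ∉ T[0,2] ⇒ NO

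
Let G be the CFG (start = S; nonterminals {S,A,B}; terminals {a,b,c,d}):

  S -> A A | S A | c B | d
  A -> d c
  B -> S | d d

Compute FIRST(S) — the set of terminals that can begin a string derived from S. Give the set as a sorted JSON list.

Compute FIRST by fixpoint:
round 1:
  A via A→d c: +{d}
  B via B→d d: +{d}
  S via S→A A: +{d}
  S via S→c B: +{c}
  FIRST(S)={c,d}  FIRST(A)={d}  FIRST(B)={d}
round 2:
  B via B→S: +{c}
  FIRST(S)={c,d}  FIRST(A)={d}  FIRST(B)={c,d}
round 3: — fixpoint
  FIRST(S)={c,d}  FIRST(A)={d}  FIRST(B)={c,d}

FIRST(S) = ["c", "d"]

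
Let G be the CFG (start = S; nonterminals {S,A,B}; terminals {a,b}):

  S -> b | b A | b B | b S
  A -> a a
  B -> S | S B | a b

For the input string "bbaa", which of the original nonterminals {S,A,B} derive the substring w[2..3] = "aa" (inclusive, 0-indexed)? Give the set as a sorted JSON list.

Convert to CNF:
  S -> T1 A | T1 B | T1 S | b
  A -> T0 T0
  B -> S B | T0 T1 | T1 A | T1 B | T1 S | b
  T0 -> a
  T1 -> b

CYK fill — only the sub-triangle for w[2..3]:
  T[2,2] 'a' = {T0}  orig:{}
  T[3,3] 'a' = {T0}  orig:{}
  T[2,3] 'aa' = {A}

Original NTs in T[2,3] deriving "aa": ["A"]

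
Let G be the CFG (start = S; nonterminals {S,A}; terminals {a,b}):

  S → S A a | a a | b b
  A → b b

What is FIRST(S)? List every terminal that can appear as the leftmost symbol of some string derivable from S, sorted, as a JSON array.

FIRST iteration:
round 1:
  A via A→b b: +{b}
  S via S→a a: +{a}
  S via S→b b: +{b}
  S: {a,b}  A: {b}
round 2: (no change)
  S: {a,b}  A: {b}

FIRST(S) = ["a", "b"]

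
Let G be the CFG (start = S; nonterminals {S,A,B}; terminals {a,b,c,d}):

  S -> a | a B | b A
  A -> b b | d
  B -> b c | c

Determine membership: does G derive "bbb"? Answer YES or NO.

Convert to CNF:
  S -> T0 A | T2 B | a
  A -> T0 T0 | d
  B -> T0 T1 | c
  T0 -> b
  T1 -> c
  T2 -> a

CYK table (by increasing span):
  T[0,0] 'b' = {T0}  orig:{}
  T[1,1] 'b' = {T0}  orig:{}
  T[2,2] 'b' = {T0}  orig:{}
  T[0,1] 'bb' = {A}
  T[1,2] 'bb' = {A}
  T[0,2] 'bbb' = {S}

S ∈ T[0,2] ⇒ YES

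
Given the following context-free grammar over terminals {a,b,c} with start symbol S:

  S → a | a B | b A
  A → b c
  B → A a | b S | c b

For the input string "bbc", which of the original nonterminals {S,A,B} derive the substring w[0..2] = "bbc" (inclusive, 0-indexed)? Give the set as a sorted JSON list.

CNF form of G:
  S -> T0 A | T2 B | a
  A -> T0 T1
  B -> A T2 | T0 S | T1 T0
  T0 -> b
  T1 -> c
  T2 -> a

CYK table (by increasing span) — only the sub-triangle for w[0..2]:
  [0..0]={T0}  "b"  orig:{}
  [1..1]={T0}  "b"  orig:{}
  [2..2]={T1}  "c"  orig:{}
  [0..1]=∅  "bb"
  [1..2]={A}  "bc"
  [0..2]={S}  "bbc"

Original NTs in T[0,2] deriving "bbc": ["S"]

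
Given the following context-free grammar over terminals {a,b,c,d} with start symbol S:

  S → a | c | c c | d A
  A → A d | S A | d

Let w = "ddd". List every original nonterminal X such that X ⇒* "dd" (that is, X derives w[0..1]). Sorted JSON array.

CNF form of G:
  S -> T0 A | T1 T1 | a | c
  A -> A T0 | S A | d
  T0 -> d
  T1 -> c

CYK fill — only the sub-triangle for w[0..1]:
  T[0,0] 'd' = {A,T0}  orig:{A}
  T[1,1] 'd' = {A,T0}  orig:{A}
  T[0,1] 'dd' = {A,S}

Original NTs in T[0,1] deriving "dd": ["A", "S"]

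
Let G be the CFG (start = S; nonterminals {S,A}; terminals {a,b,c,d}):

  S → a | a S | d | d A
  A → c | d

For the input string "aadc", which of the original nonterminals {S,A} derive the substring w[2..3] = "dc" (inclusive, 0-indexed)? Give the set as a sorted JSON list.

Convert to CNF:
  S -> T0 S | T1 A | a | d
  A -> c | d
  T0 -> a
  T1 -> d

CYK table (by increasing span), restricted to cells inside w[2..3]:
  [2..2]={A,S,T1}  "d"  orig:{A,S}
  [3..3]={A}  "c"
  [2..3]={S}  "dc"

Original NTs in T[2,3] deriving "dc": ["S"]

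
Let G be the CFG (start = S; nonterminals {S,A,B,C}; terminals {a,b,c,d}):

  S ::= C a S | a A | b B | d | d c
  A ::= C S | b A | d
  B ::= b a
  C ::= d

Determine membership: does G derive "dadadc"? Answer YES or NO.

Convert to CNF:
  S -> C X4 | T0 B | T1 A | T2 T3 | d
  A -> C S | T0 A | d
  B -> T0 T1
  C -> d
  T0 -> b
  T1 -> a
  T2 -> d
  T3 -> c
  X4 -> T1 S

CYK table (by increasing span):
  [0..0]={A,C,S,T2}  "d"  orig:{A,C,S}
  [1..1]={T1}  "a"  orig:{}
  [2..2]={A,C,S,T2}  "d"  orig:{A,C,S}
  [3..3]={T1}  "a"  orig:{}
  [4..4]={A,C,S,T2}  "d"  orig:{A,C,S}
  [5..5]={T3}  "c"  orig:{}
  [0..1]=∅  "da"
  [1..2]={S,X4}  "ad"  orig:{S}
  [2..3]=∅  "da"
  [3..4]={S,X4}  "ad"  orig:{S}
  [4..5]={S}  "dc"
  [0..2]={A,S}  "dad"
  [1..3]=∅  "ada"
  [2..4]={A,S}  "dad"
  [3..5]={X4}  "adc"  orig:{}
  [0..3]=∅  "dada"
  [1..4]={S,X4}  "adad"  orig:{S}
  [2..5]={S}  "dadc"
  [0..4]={A,S}  "dadad"
  [1..5]={X4}  "adadc"  orig:{}
  [0..5]={S}  "dadadc"

S ∈ T[0,5] ⇒ YES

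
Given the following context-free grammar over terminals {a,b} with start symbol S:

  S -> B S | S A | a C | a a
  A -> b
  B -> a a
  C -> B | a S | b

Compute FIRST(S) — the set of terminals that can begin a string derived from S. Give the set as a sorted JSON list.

Compute FIRST by fixpoint:
[1]
  A via A→b: +{b}
  B via B→a a: +{a}
  C via C→B: +{a}
  C via C→b: +{b}
  S via S→B S: +{a}
  FIRST[S]={a}  FIRST[A]={b}  FIRST[B]={a}  FIRST[C]={a,b}
[2] — fixpoint
  FIRST[S]={a}  FIRST[A]={b}  FIRST[B]={a}  FIRST[C]={a,b}

FIRST(S) = ["a"]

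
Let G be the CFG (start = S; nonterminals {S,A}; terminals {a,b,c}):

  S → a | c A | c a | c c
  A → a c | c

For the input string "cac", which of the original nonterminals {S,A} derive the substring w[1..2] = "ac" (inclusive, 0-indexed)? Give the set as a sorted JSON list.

CNF form of G:
  S -> T1 A | T1 T0 | T1 T1 | a
  A -> T0 T1 | c
  T0 -> a
  T1 -> c

Fill CYK table bottom-up, restricted to cells inside w[1..2]:
  cell(1,1) a: {S,T0}  orig:{S}
  cell(2,2) c: {A,T1}  orig:{A}
  cell(1,2) ac: {A}

Original NTs in T[1,2] deriving "ac": ["A"]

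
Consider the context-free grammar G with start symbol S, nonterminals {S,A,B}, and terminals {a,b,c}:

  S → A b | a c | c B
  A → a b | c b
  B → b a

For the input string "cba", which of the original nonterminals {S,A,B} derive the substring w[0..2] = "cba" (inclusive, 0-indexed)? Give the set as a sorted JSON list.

Convert to CNF:
  S -> A T1 | T0 T2 | T2 B
  A -> T0 T1 | T2 T1
  B -> T1 T0
  T0 -> a
  T1 -> b
  T2 -> c

CYK table (by increasing span), restricted to cells inside w[0..2]:
  T[0,0] 'c' = {T2}  orig:{}
  T[1,1] 'b' = {T1}  orig:{}
  T[2,2] 'a' = {T0}  orig:{}
  T[0,1] 'cb' = {A}
  T[1,2] 'ba' = {B}
  T[0,2] 'cba' = {S}

Original NTs in T[0,2] deriving "cba": ["S"]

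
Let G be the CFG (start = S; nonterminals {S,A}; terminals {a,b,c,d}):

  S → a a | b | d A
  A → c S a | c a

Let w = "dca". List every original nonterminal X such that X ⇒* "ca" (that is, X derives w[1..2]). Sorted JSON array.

Convert to CNF:
  S -> T1 T1 | T2 A | b
  A -> T0 T1 | T0 X3
  T0 -> c
  T1 -> a
  T2 -> d
  X3 -> S T1

CYK fill, restricted to cells inside w[1..2]:
  cell(1,1) c: {T0}  orig:{}
  cell(2,2) a: {T1}  orig:{}
  cell(1,2) ca: {A}

Original NTs in T[1,2] deriving "ca": ["A"]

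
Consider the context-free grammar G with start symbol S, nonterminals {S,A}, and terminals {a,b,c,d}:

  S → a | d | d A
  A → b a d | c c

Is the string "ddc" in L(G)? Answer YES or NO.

Convert to CNF:
  S -> T2 A | a | d
  A -> T0 X4 | T3 T3
  T0 -> b
  T1 -> a
  T2 -> d
  T3 -> c
  X4 -> T1 T2

CYK fill:
  cell(0,0) d: {S,T2}  orig:{S}
  cell(1,1) d: {S,T2}  orig:{S}
  cell(2,2) c: {T3}  orig:{}
  cell(0,1) dd: ∅
  cell(1,2) dc: ∅
  cell(0,2) ddc: ∅

S ∉ T[0,2] ⇒ NO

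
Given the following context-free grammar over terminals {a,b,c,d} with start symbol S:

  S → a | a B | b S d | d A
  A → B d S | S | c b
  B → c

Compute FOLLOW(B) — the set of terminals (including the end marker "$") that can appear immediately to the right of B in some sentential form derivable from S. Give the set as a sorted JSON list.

FIRST sets, iterate to fixpoint:
pass 1:
  A via A→c b: +{c}
  B via B→c: +{c}
  S via S→a: +{a}
  S via S→b S d: +{b}
  S via S→d A: +{d}
  FIRST[S]={a,b,d}  FIRST[A]={c}  FIRST[B]={c}
pass 2:
  A via A→S: +{a,b,d}
  FIRST[S]={a,b,d}  FIRST[A]={a,b,c,d}  FIRST[B]={c}
pass 3: (stable)
  FIRST[S]={a,b,d}  FIRST[A]={a,b,c,d}  FIRST[B]={c}

Compute FOLLOW by fixpoint:
FOLLOW(S) := {$}
pass 1:
  A→B d S: FOLLOW(B) ⊇ FIRST(d) = {d}; new: +{d}
  S→a B: FOLLOW(B) ⊇ FOLLOW(S) ⊇ {$}; new: +{$}
  S→b S d: FOLLOW(S) ⊇ FIRST(d) = {d}; new: +{d}
  S→d A: FOLLOW(A) ⊇ FOLLOW(S) ⊇ {$,d}; new: +{$,d}
  FOLLOW[S]={$,d}  FOLLOW[A]={$,d}  FOLLOW[B]={$,d}
pass 2: (no change)
  FOLLOW[S]={$,d}  FOLLOW[A]={$,d}  FOLLOW[B]={$,d}

FOLLOW(B) = ["$", "d"]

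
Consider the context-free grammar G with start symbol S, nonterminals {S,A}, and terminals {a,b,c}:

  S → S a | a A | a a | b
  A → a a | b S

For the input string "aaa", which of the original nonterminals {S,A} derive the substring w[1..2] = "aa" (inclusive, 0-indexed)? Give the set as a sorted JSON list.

CNF form of G:
  S -> S T0 | T0 A | T0 T0 | b
  A -> T0 T0 | T1 S
  T0 -> a
  T1 -> b

CYK fill, restricted to cells inside w[1..2]:
  T[1,1] 'a' = {T0}  orig:{}
  T[2,2] 'a' = {T0}  orig:{}
  T[1,2] 'aa' = {A,S}

Original NTs in T[1,2] deriving "aa": ["A", "S"]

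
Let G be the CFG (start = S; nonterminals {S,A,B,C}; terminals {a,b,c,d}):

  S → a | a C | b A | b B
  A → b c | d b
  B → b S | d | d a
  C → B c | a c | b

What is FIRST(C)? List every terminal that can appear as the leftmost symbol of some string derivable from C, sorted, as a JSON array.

FIRST iteration:
iter 1:
  A via A→b c: +{b}
  A via A→d b: +{d}
  B via B→b S: +{b}
  B via B→d: +{d}
  C via C→B c: +{b,d}
  C via C→a c: +{a}
  S via S→a: +{a}
  S via S→b A: +{b}
  FIRST(S)={a,b}  FIRST(A)={b,d}  FIRST(B)={b,d}  FIRST(C)={a,b,d}
iter 2: (stable)
  FIRST(S)={a,b}  FIRST(A)={b,d}  FIRST(B)={b,d}  FIRST(C)={a,b,d}

FIRST(C) = ["a", "b", "d"]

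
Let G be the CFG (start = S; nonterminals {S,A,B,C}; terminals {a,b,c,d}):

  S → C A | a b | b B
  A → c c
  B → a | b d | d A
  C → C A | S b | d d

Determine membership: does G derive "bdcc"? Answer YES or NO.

CNF form of G:
  S -> C A | T1 B | T3 T1
  A -> T0 T0
  B -> T1 T2 | T2 A | a
  C -> C A | S T1 | T2 T2
  T0 -> c
  T1 -> b
  T2 -> d
  T3 -> a

CYK fill:
  [0..0]={T1}  "b"  orig:{}
  [1..1]={T2}  "d"  orig:{}
  [2..2]={T0}  "c"  orig:{}
  [3..3]={T0}  "c"  orig:{}
  [0..1]={B}  "bd"
  [1..2]=∅  "dc"
  [2..3]={A}  "cc"
  [0..2]=∅  "bdc"
  [1..3]={B}  "dcc"
  [0..3]={S}  "bdcc"

S ∈ T[0,3] ⇒ YES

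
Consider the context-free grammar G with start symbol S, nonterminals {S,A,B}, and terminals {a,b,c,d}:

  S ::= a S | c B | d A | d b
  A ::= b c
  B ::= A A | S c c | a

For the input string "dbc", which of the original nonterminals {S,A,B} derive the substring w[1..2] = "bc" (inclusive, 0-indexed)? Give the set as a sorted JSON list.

Convert to CNF:
  S -> T1 B | T2 S | T3 A | T3 T0
  A -> T0 T1
  B -> A A | S X4 | a
  T0 -> b
  T1 -> c
  T2 -> a
  T3 -> d
  X4 -> T1 T1

Fill CYK table bottom-up (cells [i..j] with 1 ≤ i ≤ j ≤ 2 only):
  cell(1,1) b: {T0}  orig:{}
  cell(2,2) c: {T1}  orig:{}
  cell(1,2) bc: {A}

Original NTs in T[1,2] deriving "bc": ["A"]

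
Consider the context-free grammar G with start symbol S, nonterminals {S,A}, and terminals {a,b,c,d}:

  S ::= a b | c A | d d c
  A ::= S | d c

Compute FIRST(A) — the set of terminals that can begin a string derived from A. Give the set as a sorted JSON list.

FIRST sets, iterate to fixpoint:
pass 1:
  A via A→d c: +{d}
  S via S→a b: +{a}
  S via S→c A: +{c}
  S via S→d d c: +{d}
  FIRST[S]={a,c,d}  FIRST[A]={d}
pass 2:
  A via A→S: +{a,c}
  FIRST[S]={a,c,d}  FIRST[A]={a,c,d}
pass 3: — fixpoint
  FIRST[S]={a,c,d}  FIRST[A]={a,c,d}

FIRST(A) = ["a", "c", "d"]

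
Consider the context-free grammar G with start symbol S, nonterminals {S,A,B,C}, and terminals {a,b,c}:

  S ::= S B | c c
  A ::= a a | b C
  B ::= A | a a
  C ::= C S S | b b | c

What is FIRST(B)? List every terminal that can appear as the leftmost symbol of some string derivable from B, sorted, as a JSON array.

Compute FIRST by fixpoint:
[1]
  A via A→a a: +{a}
  A via A→b C: +{b}
  B via B→A: +{a,b}
  C via C→b b: +{b}
  C via C→c: +{c}
  S via S→c c: +{c}
  S: {c}  A: {a,b}  B: {a,b}  C: {b,c}
[2] done
  S: {c}  A: {a,b}  B: {a,b}  C: {b,c}

FIRST(B) = ["a", "b"]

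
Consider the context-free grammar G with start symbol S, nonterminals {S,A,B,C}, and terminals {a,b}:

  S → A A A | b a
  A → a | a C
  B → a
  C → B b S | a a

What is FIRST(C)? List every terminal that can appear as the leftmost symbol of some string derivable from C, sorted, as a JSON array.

FIRST iteration:
iter 1:
  A via A→a: +{a}
  B via B→a: +{a}
  C via C→B b S: +{a}
  S via S→A A A: +{a}
  S via S→b a: +{b}
  FIRST[S]={a,b}  FIRST[A]={a}  FIRST[B]={a}  FIRST[C]={a}
iter 2: (stable)
  FIRST[S]={a,b}  FIRST[A]={a}  FIRST[B]={a}  FIRST[C]={a}

FIRST(C) = ["a"]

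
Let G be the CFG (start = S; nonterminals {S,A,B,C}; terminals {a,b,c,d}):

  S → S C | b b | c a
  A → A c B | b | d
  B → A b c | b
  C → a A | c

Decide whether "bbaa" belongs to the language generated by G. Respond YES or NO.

CNF form of G:
  S -> S C | T0 T2 | T1 T1
  A -> A X3 | b | d
  B -> A X4 | b
  C -> T2 A | c
  T0 -> c
  T1 -> b
  T2 -> a
  X3 -> T0 B
  X4 -> T1 T0

Fill CYK table bottom-up:
  cell(0,0) b: {A,B,T1}  orig:{A,B}
  cell(1,1) b: {A,B,T1}  orig:{A,B}
  cell(2,2) a: {T2}  orig:{}
  cell(3,3) a: {T2}  orig:{}
  cell(0,1) bb: {S}
  cell(1,2) ba: ∅
  cell(2,3) aa: ∅
  cell(0,2) bba: ∅
  cell(1,3) baa: ∅
  cell(0,3) bbaa: ∅

S ∉ T[0,3] ⇒ NO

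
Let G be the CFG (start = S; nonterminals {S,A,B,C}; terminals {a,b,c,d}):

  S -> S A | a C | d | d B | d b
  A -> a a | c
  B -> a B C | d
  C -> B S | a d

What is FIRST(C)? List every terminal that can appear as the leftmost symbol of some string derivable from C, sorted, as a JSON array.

FIRST iteration:
iter 1:
  A via A→a a: +{a}
  A via A→c: +{c}
  B via B→a B C: +{a}
  B via B→d: +{d}
  C via C→B S: +{a,d}
  S via S→a C: +{a}
  S via S→d: +{d}
  FIRST[S]={a,d}  FIRST[A]={a,c}  FIRST[B]={a,d}  FIRST[C]={a,d}
iter 2: — fixpoint
  FIRST[S]={a,d}  FIRST[A]={a,c}  FIRST[B]={a,d}  FIRST[C]={a,d}

FIRST(C) = ["a", "d"]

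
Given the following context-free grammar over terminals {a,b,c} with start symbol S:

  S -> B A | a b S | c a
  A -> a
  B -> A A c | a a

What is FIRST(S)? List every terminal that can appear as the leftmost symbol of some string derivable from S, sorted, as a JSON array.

FIRST iteration:
[1]
  A via A→a: +{a}
  B via B→A A c: +{a}
  S via S→B A: +{a}
  S via S→c a: +{c}
  FIRST[S]={a,c}  FIRST[A]={a}  FIRST[B]={a}
[2] (no change)
  FIRST[S]={a,c}  FIRST[A]={a}  FIRST[B]={a}

FIRST(S) = ["a", "c"]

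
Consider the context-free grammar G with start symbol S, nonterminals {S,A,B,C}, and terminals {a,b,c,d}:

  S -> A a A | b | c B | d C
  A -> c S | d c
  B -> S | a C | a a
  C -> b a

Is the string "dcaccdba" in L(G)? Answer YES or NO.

Convert to CNF:
  S -> A X5 | T0 B | T1 C | b
  A -> T0 S | T1 T0
  B -> A X4 | T0 B | T1 C | T2 C | T2 T2 | b
  C -> T3 T2
  T0 -> c
  T1 -> d
  T2 -> a
  T3 -> b
  X4 -> T2 A
  X5 -> T2 A

CYK fill:
  T[0,0] 'd' = {T1}  orig:{}
  T[1,1] 'c' = {T0}  orig:{}
  T[2,2] 'a' = {T2}  orig:{}
  T[3,3] 'c' = {T0}  orig:{}
  T[4,4] 'c' = {T0}  orig:{}
  T[5,5] 'd' = {T1}  orig:{}
  T[6,6] 'b' = {B,S,T3}  orig:{B,S}
  T[7,7] 'a' = {T2}  orig:{}
  T[0,1] 'dc' = {A}
  T[1,2] 'ca' = ∅
  T[2,3] 'ac' = ∅
  T[3,4] 'cc' = ∅
  T[4,5] 'cd' = ∅
  T[5,6] 'db' = ∅
  T[6,7] 'ba' = {C}
  T[0,2] 'dca' = ∅
  T[1,3] 'cac' = ∅
  T[2,4] 'acc' = ∅
  T[3,5] 'ccd' = ∅
  T[4,6] 'cdb' = ∅
  T[5,7] 'dba' = {B,S}
  T[0,3] 'dcac' = ∅
  T[1,4] 'cacc' = ∅
  T[2,5] 'accd' = ∅
  T[3,6] 'ccdb' = ∅
  T[4,7] 'cdba' = {A,B,S}
  T[0,4] 'dcacc' = ∅
  T[1,5] 'caccd' = ∅
  T[2,6] 'accdb' = ∅
  T[3,7] 'ccdba' = {A,B,S}
  T[0,5] 'dcaccd' = ∅
  T[1,6] 'caccdb' = ∅
  T[2,7] 'accdba' = {X4,X5}  orig:{}
  T[0,6] 'dcaccdb' = ∅
  T[1,7] 'caccdba' = ∅
  T[0,7] 'dcaccdba' = {B,S}

S ∈ T[0,7] ⇒ YES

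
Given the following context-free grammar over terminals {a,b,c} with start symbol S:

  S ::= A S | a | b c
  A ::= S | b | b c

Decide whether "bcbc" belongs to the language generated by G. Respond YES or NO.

CNF form of G:
  S -> A S | T0 T1 | a
  A -> A S | T0 T1 | a | b
  T0 -> b
  T1 -> c

Fill CYK table bottom-up:
  cell(0,0) b: {A,T0}  orig:{A}
  cell(1,1) c: {T1}  orig:{}
  cell(2,2) b: {A,T0}  orig:{A}
  cell(3,3) c: {T1}  orig:{}
  cell(0,1) bc: {A,S}
  cell(1,2) cb: ∅
  cell(2,3) bc: {A,S}
  cell(0,2) bcb: ∅
  cell(1,3) cbc: ∅
  cell(0,3) bcbc: {A,S}

S ∈ T[0,3] ⇒ YES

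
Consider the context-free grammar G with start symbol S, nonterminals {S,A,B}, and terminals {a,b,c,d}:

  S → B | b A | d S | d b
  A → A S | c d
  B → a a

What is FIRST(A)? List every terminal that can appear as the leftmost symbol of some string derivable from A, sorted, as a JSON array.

Compute FIRST by fixpoint:
[1]
  A via A→c d: +{c}
  B via B→a a: +{a}
  S via S→B: +{a}
  S via S→b A: +{b}
  S via S→d S: +{d}
  FIRST(S)={a,b,d}  FIRST(A)={c}  FIRST(B)={a}
[2] (no change)
  FIRST(S)={a,b,d}  FIRST(A)={c}  FIRST(B)={a}

FIRST(A) = ["c"]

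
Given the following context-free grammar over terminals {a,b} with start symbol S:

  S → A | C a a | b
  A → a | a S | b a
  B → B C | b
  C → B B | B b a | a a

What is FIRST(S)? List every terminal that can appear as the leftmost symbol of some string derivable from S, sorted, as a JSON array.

FIRST iteration:
iter 1:
  A via A→a: +{a}
  A via A→b a: +{b}
  B via B→b: +{b}
  C via C→B B: +{b}
  C via C→a a: +{a}
  S via S→A: +{a,b}
  FIRST(S)={a,b}  FIRST(A)={a,b}  FIRST(B)={b}  FIRST(C)={a,b}
iter 2: (stable)
  FIRST(S)={a,b}  FIRST(A)={a,b}  FIRST(B)={b}  FIRST(C)={a,b}

FIRST(S) = ["a", "b"]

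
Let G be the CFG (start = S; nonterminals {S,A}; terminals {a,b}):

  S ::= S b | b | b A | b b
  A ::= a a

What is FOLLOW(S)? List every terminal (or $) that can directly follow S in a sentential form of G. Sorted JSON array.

Compute FIRST by fixpoint:
iter 1:
  A via A→a a: +{a}
  S via S→b: +{b}
  S: {b}  A: {a}
iter 2: — fixpoint
  S: {b}  A: {a}

Compute FOLLOW by fixpoint:
FOLLOW(S) := {$}
[1]
  S→S b: FOLLOW(S) ⊇ FIRST(b) = {b}; new: +{b}
  S→b A: FOLLOW(A) ⊇ FOLLOW(S) ⊇ {$,b}; new: +{$,b}
  S: {$,b}  A: {$,b}
[2] — fixpoint
  S: {$,b}  A: {$,b}

FOLLOW(S) = ["$", "b"]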